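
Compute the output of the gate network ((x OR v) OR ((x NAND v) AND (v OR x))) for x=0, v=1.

Substituting: ((0 OR 1) OR ((0 NAND 1) AND (1 OR 0)))
= 1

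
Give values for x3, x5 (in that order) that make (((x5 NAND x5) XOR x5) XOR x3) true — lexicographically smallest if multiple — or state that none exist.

x3=0, x5=0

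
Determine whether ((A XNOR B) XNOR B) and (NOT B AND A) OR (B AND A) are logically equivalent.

Yes, they are equivalent — the two output columns agree on all 4 assignments:
B | A | Expression 1 | Expression 2
-----------------------------------
0 | 0 | 0 | 0
0 | 1 | 1 | 1
1 | 0 | 0 | 0
1 | 1 | 1 | 1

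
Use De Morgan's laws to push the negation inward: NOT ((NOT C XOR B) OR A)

NOT (NOT C XOR B) AND NOT A
De Morgan's: NOT(OR of terms) = AND of negations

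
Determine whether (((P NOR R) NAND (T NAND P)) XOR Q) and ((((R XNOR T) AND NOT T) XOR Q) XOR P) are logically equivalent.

No. Counterexample: with Q=0, R=0, T=0, P=0, Expression 1 = 0 but Expression 2 = 1.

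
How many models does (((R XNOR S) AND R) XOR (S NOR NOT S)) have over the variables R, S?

Satisfying assignments: (1,1)
Count: 1 out of 4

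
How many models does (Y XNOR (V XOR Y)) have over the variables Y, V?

Satisfying assignments: (0,0), (1,0)
Count: 2 out of 4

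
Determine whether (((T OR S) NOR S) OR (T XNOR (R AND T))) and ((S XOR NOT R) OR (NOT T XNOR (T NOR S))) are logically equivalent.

No. Counterexample: with S=0, R=0, T=1, Expression 1 = 0 but Expression 2 = 1.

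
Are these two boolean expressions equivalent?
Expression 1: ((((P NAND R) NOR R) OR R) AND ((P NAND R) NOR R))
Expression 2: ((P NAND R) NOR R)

Yes, they are equivalent — the two output columns agree on all 4 assignments:
R | P | Expression 1 | Expression 2
-----------------------------------
0 | 0 | 0 | 0
0 | 1 | 0 | 0
1 | 0 | 0 | 0
1 | 1 | 0 | 0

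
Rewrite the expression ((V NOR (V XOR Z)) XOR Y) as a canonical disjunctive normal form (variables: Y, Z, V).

(NOT Y AND NOT Z AND NOT V) OR (Y AND NOT Z AND V) OR (Y AND Z AND NOT V) OR (Y AND Z AND V)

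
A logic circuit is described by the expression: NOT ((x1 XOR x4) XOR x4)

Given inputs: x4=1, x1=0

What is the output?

Substituting: NOT ((0 XOR 1) XOR 1)
= 1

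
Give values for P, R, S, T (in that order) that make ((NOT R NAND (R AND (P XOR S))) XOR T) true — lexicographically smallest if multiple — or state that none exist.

P=0, R=0, S=0, T=0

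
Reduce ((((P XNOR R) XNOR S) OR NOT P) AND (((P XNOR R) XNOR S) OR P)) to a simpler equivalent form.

By distribution ((E OR v) AND (E OR NOT v) = E):
= ((P XNOR R) XNOR S)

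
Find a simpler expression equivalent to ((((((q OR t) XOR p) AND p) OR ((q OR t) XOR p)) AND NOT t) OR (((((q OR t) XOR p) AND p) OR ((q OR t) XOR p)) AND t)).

By distribution ((E AND v) OR (E AND NOT v) = E) then absorption (E OR (E AND v) = E):
= ((q OR t) XOR p)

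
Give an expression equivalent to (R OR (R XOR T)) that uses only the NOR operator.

((R NOR ((((R NOR T) NOR (R NOR T)) NOR ((R NOR T) NOR (R NOR T))) NOR ((((R NOR R) NOR (T NOR T)) NOR ((R NOR R) NOR (T NOR T))) NOR (((R NOR R) NOR (T NOR T)) NOR ((R NOR R) NOR (T NOR T)))))) NOR (R NOR ((((R NOR T) NOR (R NOR T)) NOR ((R NOR T) NOR (R NOR T))) NOR ((((R NOR R) NOR (T NOR T)) NOR ((R NOR R) NOR (T NOR T))) NOR (((R NOR R) NOR (T NOR T)) NOR ((R NOR R) NOR (T NOR T)))))))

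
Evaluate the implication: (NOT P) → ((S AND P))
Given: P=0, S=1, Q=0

Antecedent (NOT P) = 1; consequent ((S AND P)) = 0.
1 → 0 = 0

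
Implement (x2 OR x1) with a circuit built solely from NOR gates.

((x2 NOR x1) NOR (x2 NOR x1))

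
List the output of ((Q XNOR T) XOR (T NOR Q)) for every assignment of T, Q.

T | Q | Output
--------------
0 | 0 | 0
0 | 1 | 0
1 | 0 | 0
1 | 1 | 1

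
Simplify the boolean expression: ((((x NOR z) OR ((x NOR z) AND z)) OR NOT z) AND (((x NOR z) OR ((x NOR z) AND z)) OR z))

By distribution ((E OR v) AND (E OR NOT v) = E) then absorption (E OR (E AND v) = E):
= (x NOR z)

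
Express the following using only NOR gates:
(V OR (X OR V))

((V NOR ((X NOR V) NOR (X NOR V))) NOR (V NOR ((X NOR V) NOR (X NOR V))))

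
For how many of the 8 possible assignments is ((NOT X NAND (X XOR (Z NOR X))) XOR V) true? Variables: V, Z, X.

Satisfying assignments: (0,0,1), (0,1,0), (0,1,1), (1,0,0)
Count: 4 out of 8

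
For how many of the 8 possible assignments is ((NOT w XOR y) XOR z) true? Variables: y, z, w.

Satisfying assignments: (0,0,0), (0,1,1), (1,0,1), (1,1,0)
Count: 4 out of 8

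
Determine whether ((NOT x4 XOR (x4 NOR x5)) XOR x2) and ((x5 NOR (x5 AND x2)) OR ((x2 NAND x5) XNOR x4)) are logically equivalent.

No. Counterexample: with x2=0, x5=0, x4=0, Expression 1 = 0 but Expression 2 = 1.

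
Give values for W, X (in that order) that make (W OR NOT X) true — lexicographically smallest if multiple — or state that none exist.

W=0, X=0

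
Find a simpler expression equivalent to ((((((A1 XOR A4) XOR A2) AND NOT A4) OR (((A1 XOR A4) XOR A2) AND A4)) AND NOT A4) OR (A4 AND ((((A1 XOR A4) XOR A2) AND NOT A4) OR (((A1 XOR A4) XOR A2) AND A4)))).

By distribution ((E AND v) OR (E AND NOT v) = E) then distribution ((E AND v) OR (E AND NOT v) = E):
= ((A1 XOR A4) XOR A2)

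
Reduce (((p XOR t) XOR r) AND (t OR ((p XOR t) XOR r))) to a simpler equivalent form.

By absorption (E AND (E OR v) = E):
= ((p XOR t) XOR r)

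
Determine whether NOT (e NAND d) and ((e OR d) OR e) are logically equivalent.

No. Counterexample: with d=0, e=1, Expression 1 = 0 but Expression 2 = 1.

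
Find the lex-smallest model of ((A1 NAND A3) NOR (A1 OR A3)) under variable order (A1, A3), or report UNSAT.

UNSATISFIABLE - no assignment makes this expression true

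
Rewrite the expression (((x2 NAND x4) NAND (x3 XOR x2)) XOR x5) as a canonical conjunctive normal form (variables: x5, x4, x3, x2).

(x5 OR x4 OR x3 OR NOT x2) AND (x5 OR x4 OR NOT x3 OR x2) AND (x5 OR NOT x4 OR NOT x3 OR x2) AND (NOT x5 OR x4 OR x3 OR x2) AND (NOT x5 OR x4 OR NOT x3 OR NOT x2) AND (NOT x5 OR NOT x4 OR x3 OR x2) AND (NOT x5 OR NOT x4 OR x3 OR NOT x2) AND (NOT x5 OR NOT x4 OR NOT x3 OR NOT x2)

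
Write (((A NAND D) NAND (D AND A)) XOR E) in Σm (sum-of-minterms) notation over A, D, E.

Σm(0, 2, 4, 6) = (NOT A AND NOT D AND NOT E) OR (NOT A AND D AND NOT E) OR (A AND NOT D AND NOT E) OR (A AND D AND NOT E)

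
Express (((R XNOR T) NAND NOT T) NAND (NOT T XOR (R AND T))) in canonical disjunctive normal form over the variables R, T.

(NOT R AND NOT T) OR (NOT R AND T)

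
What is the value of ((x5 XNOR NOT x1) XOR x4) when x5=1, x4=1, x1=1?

Substituting: ((1 XNOR NOT 1) XOR 1)
= 1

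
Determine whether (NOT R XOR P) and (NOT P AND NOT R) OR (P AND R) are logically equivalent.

Yes, they are equivalent — the two output columns agree on all 4 assignments:
P | R | Expression 1 | Expression 2
-----------------------------------
0 | 0 | 1 | 1
0 | 1 | 0 | 0
1 | 0 | 0 | 0
1 | 1 | 1 | 1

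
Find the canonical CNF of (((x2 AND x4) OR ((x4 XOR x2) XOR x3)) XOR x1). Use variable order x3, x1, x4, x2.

(x3 OR x1 OR x4 OR x2) AND (x3 OR NOT x1 OR x4 OR NOT x2) AND (x3 OR NOT x1 OR NOT x4 OR x2) AND (x3 OR NOT x1 OR NOT x4 OR NOT x2) AND (NOT x3 OR x1 OR x4 OR NOT x2) AND (NOT x3 OR x1 OR NOT x4 OR x2) AND (NOT x3 OR NOT x1 OR x4 OR x2) AND (NOT x3 OR NOT x1 OR NOT x4 OR NOT x2)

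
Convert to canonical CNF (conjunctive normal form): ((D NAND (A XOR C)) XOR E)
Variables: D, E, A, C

(D OR NOT E OR A OR C) AND (D OR NOT E OR A OR NOT C) AND (D OR NOT E OR NOT A OR C) AND (D OR NOT E OR NOT A OR NOT C) AND (NOT D OR E OR A OR NOT C) AND (NOT D OR E OR NOT A OR C) AND (NOT D OR NOT E OR A OR C) AND (NOT D OR NOT E OR NOT A OR NOT C)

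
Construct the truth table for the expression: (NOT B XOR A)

A | B | Output
--------------
0 | 0 | 1
0 | 1 | 0
1 | 0 | 0
1 | 1 | 1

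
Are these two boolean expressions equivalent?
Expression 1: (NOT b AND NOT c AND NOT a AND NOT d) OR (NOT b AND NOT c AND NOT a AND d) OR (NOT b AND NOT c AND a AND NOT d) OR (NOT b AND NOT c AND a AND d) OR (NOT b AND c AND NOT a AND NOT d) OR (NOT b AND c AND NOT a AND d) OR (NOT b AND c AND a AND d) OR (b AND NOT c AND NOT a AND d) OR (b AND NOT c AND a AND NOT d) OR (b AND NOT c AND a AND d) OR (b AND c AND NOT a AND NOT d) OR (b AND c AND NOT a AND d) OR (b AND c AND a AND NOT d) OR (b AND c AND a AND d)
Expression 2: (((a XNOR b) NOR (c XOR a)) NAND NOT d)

Yes, they are equivalent — the two output columns agree on all 16 assignments:
b | c | a | d | Expression 1 | Expression 2
-------------------------------------------
0 | 0 | 0 | 0 | 1 | 1
0 | 0 | 0 | 1 | 1 | 1
0 | 0 | 1 | 0 | 1 | 1
0 | 0 | 1 | 1 | 1 | 1
0 | 1 | 0 | 0 | 1 | 1
0 | 1 | 0 | 1 | 1 | 1
0 | 1 | 1 | 0 | 0 | 0
0 | 1 | 1 | 1 | 1 | 1
1 | 0 | 0 | 0 | 0 | 0
1 | 0 | 0 | 1 | 1 | 1
1 | 0 | 1 | 0 | 1 | 1
1 | 0 | 1 | 1 | 1 | 1
1 | 1 | 0 | 0 | 1 | 1
1 | 1 | 0 | 1 | 1 | 1
1 | 1 | 1 | 0 | 1 | 1
1 | 1 | 1 | 1 | 1 | 1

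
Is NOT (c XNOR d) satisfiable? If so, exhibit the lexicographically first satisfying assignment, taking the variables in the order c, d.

c=0, d=1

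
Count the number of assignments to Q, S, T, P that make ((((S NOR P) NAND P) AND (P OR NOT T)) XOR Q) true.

Satisfying assignments: (0,0,0,0), (0,0,0,1), (0,0,1,1), (0,1,0,0), (0,1,0,1), (0,1,1,1), (1,0,1,0), (1,1,1,0)
Count: 8 out of 16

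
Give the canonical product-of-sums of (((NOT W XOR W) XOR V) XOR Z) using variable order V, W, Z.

ΠM(1, 3, 4, 6) = (V OR W OR NOT Z) AND (V OR NOT W OR NOT Z) AND (NOT V OR W OR Z) AND (NOT V OR NOT W OR Z)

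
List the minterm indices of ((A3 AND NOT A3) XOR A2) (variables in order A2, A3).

Σm(2, 3) = (A2 AND NOT A3) OR (A2 AND A3)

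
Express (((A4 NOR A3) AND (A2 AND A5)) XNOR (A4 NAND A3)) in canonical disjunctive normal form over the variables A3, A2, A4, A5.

(NOT A3 AND A2 AND NOT A4 AND A5) OR (A3 AND NOT A2 AND A4 AND NOT A5) OR (A3 AND NOT A2 AND A4 AND A5) OR (A3 AND A2 AND A4 AND NOT A5) OR (A3 AND A2 AND A4 AND A5)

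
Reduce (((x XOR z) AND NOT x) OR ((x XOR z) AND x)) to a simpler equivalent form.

By distribution ((E AND v) OR (E AND NOT v) = E):
= (x XOR z)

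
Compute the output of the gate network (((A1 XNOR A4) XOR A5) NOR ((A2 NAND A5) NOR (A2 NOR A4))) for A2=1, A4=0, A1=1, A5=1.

Substituting: (((1 XNOR 0) XOR 1) NOR ((1 NAND 1) NOR (1 NOR 0)))
= 0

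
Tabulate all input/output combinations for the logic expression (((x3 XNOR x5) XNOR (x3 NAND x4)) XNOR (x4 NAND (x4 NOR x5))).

x4 | x3 | x5 | Output
---------------------
0 | 0 | 0 | 1
0 | 0 | 1 | 0
0 | 1 | 0 | 0
0 | 1 | 1 | 1
1 | 0 | 0 | 1
1 | 0 | 1 | 0
1 | 1 | 0 | 1
1 | 1 | 1 | 0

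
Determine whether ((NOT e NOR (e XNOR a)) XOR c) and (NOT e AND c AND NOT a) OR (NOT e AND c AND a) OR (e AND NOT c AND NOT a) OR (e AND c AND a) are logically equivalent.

Yes, they are equivalent — the two output columns agree on all 8 assignments:
e | c | a | Expression 1 | Expression 2
---------------------------------------
0 | 0 | 0 | 0 | 0
0 | 0 | 1 | 0 | 0
0 | 1 | 0 | 1 | 1
0 | 1 | 1 | 1 | 1
1 | 0 | 0 | 1 | 1
1 | 0 | 1 | 0 | 0
1 | 1 | 0 | 0 | 0
1 | 1 | 1 | 1 | 1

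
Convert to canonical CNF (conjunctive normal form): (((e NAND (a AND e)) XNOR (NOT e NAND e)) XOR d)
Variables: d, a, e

(d OR NOT a OR NOT e) AND (NOT d OR a OR e) AND (NOT d OR a OR NOT e) AND (NOT d OR NOT a OR e)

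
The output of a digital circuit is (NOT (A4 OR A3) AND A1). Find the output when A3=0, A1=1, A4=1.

Substituting: (NOT (1 OR 0) AND 1)
= 0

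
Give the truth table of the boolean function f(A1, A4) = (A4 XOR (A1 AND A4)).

A1 | A4 | Output
----------------
0 | 0 | 0
0 | 1 | 1
1 | 0 | 0
1 | 1 | 0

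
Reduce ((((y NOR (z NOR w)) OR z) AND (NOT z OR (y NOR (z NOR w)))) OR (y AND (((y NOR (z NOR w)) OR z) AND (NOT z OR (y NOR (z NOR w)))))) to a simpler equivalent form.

By absorption (E OR (E AND v) = E) then distribution ((E OR v) AND (E OR NOT v) = E):
= (y NOR (z NOR w))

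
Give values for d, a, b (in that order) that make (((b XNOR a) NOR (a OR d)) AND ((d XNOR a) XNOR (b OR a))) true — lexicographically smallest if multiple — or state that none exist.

d=0, a=0, b=1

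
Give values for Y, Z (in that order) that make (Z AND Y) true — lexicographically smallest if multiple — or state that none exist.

Y=1, Z=1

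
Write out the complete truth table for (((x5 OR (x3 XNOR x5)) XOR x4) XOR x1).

x3 | x4 | x1 | x5 | Output
--------------------------
0 | 0 | 0 | 0 | 1
0 | 0 | 0 | 1 | 1
0 | 0 | 1 | 0 | 0
0 | 0 | 1 | 1 | 0
0 | 1 | 0 | 0 | 0
0 | 1 | 0 | 1 | 0
0 | 1 | 1 | 0 | 1
0 | 1 | 1 | 1 | 1
1 | 0 | 0 | 0 | 0
1 | 0 | 0 | 1 | 1
1 | 0 | 1 | 0 | 1
1 | 0 | 1 | 1 | 0
1 | 1 | 0 | 0 | 1
1 | 1 | 0 | 1 | 0
1 | 1 | 1 | 0 | 0
1 | 1 | 1 | 1 | 1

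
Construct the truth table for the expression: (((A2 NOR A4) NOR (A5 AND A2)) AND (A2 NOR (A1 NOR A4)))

A4 | A5 | A2 | A1 | Output
--------------------------
0 | 0 | 0 | 0 | 0
0 | 0 | 0 | 1 | 0
0 | 0 | 1 | 0 | 0
0 | 0 | 1 | 1 | 0
0 | 1 | 0 | 0 | 0
0 | 1 | 0 | 1 | 0
0 | 1 | 1 | 0 | 0
0 | 1 | 1 | 1 | 0
1 | 0 | 0 | 0 | 1
1 | 0 | 0 | 1 | 1
1 | 0 | 1 | 0 | 0
1 | 0 | 1 | 1 | 0
1 | 1 | 0 | 0 | 1
1 | 1 | 0 | 1 | 1
1 | 1 | 1 | 0 | 0
1 | 1 | 1 | 1 | 0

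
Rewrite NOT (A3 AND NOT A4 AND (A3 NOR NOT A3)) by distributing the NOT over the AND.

NOT A3 OR A4 OR NOT (A3 NOR NOT A3)
De Morgan's: NOT(AND of terms) = OR of negations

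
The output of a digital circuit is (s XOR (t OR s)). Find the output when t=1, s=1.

Substituting: (1 XOR (1 OR 1))
= 0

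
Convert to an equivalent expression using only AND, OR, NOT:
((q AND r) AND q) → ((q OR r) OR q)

NOT ((q AND r) AND q) OR ((q OR r) OR q)
(Implication elimination: A → B = NOT A OR B)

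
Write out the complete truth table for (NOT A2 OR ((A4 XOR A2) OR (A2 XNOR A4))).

A2 | A4 | Output
----------------
0 | 0 | 1
0 | 1 | 1
1 | 0 | 1
1 | 1 | 1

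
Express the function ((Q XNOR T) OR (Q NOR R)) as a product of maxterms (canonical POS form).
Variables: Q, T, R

ΠM(3, 4, 5) = (Q OR NOT T OR NOT R) AND (NOT Q OR T OR R) AND (NOT Q OR T OR NOT R)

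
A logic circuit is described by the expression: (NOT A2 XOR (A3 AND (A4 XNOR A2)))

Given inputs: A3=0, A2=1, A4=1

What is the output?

Substituting: (NOT 1 XOR (0 AND (1 XNOR 1)))
= 0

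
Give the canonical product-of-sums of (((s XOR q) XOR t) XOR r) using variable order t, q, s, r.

ΠM(0, 3, 5, 6, 9, 10, 12, 15) = (t OR q OR s OR r) AND (t OR q OR NOT s OR NOT r) AND (t OR NOT q OR s OR NOT r) AND (t OR NOT q OR NOT s OR r) AND (NOT t OR q OR s OR NOT r) AND (NOT t OR q OR NOT s OR r) AND (NOT t OR NOT q OR s OR r) AND (NOT t OR NOT q OR NOT s OR NOT r)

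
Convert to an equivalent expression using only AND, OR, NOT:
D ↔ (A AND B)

(D AND (A AND B)) OR (NOT D AND NOT (A AND B))
(Biconditional = both true or both false)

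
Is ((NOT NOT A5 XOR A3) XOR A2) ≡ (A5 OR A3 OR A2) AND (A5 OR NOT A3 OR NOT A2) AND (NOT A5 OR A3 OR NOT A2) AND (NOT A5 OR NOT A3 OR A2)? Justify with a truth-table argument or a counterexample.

Yes, they are equivalent — the two output columns agree on all 8 assignments:
A5 | A3 | A2 | Expression 1 | Expression 2
------------------------------------------
0 | 0 | 0 | 0 | 0
0 | 0 | 1 | 1 | 1
0 | 1 | 0 | 1 | 1
0 | 1 | 1 | 0 | 0
1 | 0 | 0 | 1 | 1
1 | 0 | 1 | 0 | 0
1 | 1 | 0 | 0 | 0
1 | 1 | 1 | 1 | 1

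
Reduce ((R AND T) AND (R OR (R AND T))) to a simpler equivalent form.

By absorption (E AND (E OR v) = E):
= (R AND T)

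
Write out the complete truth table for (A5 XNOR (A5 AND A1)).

A5 | A1 | Output
----------------
0 | 0 | 1
0 | 1 | 1
1 | 0 | 0
1 | 1 | 1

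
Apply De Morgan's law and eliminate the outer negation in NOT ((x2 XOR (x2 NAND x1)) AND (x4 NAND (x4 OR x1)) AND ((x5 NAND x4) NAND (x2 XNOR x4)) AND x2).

NOT (x2 XOR (x2 NAND x1)) OR NOT (x4 NAND (x4 OR x1)) OR NOT ((x5 NAND x4) NAND (x2 XNOR x4)) OR NOT x2
De Morgan's: NOT(AND of terms) = OR of negations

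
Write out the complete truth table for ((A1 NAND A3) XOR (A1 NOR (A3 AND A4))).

A3 | A4 | A1 | Output
---------------------
0 | 0 | 0 | 0
0 | 0 | 1 | 1
0 | 1 | 0 | 0
0 | 1 | 1 | 1
1 | 0 | 0 | 0
1 | 0 | 1 | 0
1 | 1 | 0 | 1
1 | 1 | 1 | 0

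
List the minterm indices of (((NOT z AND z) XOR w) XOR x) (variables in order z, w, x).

Σm(1, 2, 5, 6) = (NOT z AND NOT w AND x) OR (NOT z AND w AND NOT x) OR (z AND NOT w AND x) OR (z AND w AND NOT x)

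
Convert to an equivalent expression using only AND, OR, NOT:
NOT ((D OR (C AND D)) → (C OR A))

(D OR (C AND D)) AND NOT (C OR A)
(Negated implication: NOT(A → B) = A AND NOT B)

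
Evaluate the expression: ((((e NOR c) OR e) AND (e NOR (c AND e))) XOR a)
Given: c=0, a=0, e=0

Substituting: ((((0 NOR 0) OR 0) AND (0 NOR (0 AND 0))) XOR 0)
= 1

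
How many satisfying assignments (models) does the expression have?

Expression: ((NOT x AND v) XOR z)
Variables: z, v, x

Satisfying assignments: (0,1,0), (1,0,0), (1,0,1), (1,1,1)
Count: 4 out of 8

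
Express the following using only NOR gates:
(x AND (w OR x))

((x NOR x) NOR (((w NOR x) NOR (w NOR x)) NOR ((w NOR x) NOR (w NOR x))))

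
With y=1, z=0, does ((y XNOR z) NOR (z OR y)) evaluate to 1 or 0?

Substituting: ((1 XNOR 0) NOR (0 OR 1))
= 0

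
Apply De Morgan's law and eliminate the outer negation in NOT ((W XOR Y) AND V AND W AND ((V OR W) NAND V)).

NOT (W XOR Y) OR NOT V OR NOT W OR NOT ((V OR W) NAND V)
De Morgan's: NOT(AND of terms) = OR of negations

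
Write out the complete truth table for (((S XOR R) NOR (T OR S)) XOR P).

T | S | R | P | Output
----------------------
0 | 0 | 0 | 0 | 1
0 | 0 | 0 | 1 | 0
0 | 0 | 1 | 0 | 0
0 | 0 | 1 | 1 | 1
0 | 1 | 0 | 0 | 0
0 | 1 | 0 | 1 | 1
0 | 1 | 1 | 0 | 0
0 | 1 | 1 | 1 | 1
1 | 0 | 0 | 0 | 0
1 | 0 | 0 | 1 | 1
1 | 0 | 1 | 0 | 0
1 | 0 | 1 | 1 | 1
1 | 1 | 0 | 0 | 0
1 | 1 | 0 | 1 | 1
1 | 1 | 1 | 0 | 0
1 | 1 | 1 | 1 | 1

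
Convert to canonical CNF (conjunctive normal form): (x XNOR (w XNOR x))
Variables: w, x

(w OR x) AND (w OR NOT x)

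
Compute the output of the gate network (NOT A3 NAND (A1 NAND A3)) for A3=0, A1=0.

Substituting: (NOT 0 NAND (0 NAND 0))
= 0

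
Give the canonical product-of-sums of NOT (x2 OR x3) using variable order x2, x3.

ΠM(1, 2, 3) = (x2 OR NOT x3) AND (NOT x2 OR x3) AND (NOT x2 OR NOT x3)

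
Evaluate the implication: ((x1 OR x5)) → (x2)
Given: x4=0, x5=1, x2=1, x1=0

Antecedent ((x1 OR x5)) = 1; consequent (x2) = 1.
1 → 1 = 1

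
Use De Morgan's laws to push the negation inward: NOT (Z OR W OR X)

NOT Z AND NOT W AND NOT X
De Morgan's: NOT(OR of terms) = AND of negations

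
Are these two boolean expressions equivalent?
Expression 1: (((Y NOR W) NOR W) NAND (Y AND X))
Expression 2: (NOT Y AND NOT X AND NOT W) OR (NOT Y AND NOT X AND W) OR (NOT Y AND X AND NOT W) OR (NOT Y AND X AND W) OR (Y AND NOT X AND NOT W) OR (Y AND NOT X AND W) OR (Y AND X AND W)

Yes, they are equivalent — the two output columns agree on all 8 assignments:
Y | X | W | Expression 1 | Expression 2
---------------------------------------
0 | 0 | 0 | 1 | 1
0 | 0 | 1 | 1 | 1
0 | 1 | 0 | 1 | 1
0 | 1 | 1 | 1 | 1
1 | 0 | 0 | 1 | 1
1 | 0 | 1 | 1 | 1
1 | 1 | 0 | 0 | 0
1 | 1 | 1 | 1 | 1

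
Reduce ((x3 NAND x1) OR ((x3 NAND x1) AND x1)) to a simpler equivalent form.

By absorption (E OR (E AND v) = E):
= (x3 NAND x1)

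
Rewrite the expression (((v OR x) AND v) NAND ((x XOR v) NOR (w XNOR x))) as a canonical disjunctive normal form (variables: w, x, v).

(NOT w AND NOT x AND NOT v) OR (NOT w AND NOT x AND v) OR (NOT w AND x AND NOT v) OR (w AND NOT x AND NOT v) OR (w AND NOT x AND v) OR (w AND x AND NOT v) OR (w AND x AND v)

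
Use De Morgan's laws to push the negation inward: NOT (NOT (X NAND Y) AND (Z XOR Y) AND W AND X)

(X NAND Y) OR NOT (Z XOR Y) OR NOT W OR NOT X
De Morgan's: NOT(AND of terms) = OR of negations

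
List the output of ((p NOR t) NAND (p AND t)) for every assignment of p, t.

p | t | Output
--------------
0 | 0 | 1
0 | 1 | 1
1 | 0 | 1
1 | 1 | 1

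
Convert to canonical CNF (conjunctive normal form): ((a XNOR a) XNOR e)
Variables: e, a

(e OR a) AND (e OR NOT a)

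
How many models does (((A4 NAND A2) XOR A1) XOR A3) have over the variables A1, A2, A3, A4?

Satisfying assignments: (0,0,0,0), (0,0,0,1), (0,1,0,0), (0,1,1,1), (1,0,1,0), (1,0,1,1), (1,1,0,1), (1,1,1,0)
Count: 8 out of 16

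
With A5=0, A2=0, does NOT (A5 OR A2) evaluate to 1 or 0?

Substituting: NOT (0 OR 0)
= 1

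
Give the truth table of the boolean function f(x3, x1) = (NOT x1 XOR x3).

x3 | x1 | Output
----------------
0 | 0 | 1
0 | 1 | 0
1 | 0 | 0
1 | 1 | 1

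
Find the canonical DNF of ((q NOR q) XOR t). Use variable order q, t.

(NOT q AND NOT t) OR (q AND t)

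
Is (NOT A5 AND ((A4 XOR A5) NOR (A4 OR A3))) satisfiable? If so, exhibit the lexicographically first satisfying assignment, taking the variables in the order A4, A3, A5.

A4=0, A3=0, A5=0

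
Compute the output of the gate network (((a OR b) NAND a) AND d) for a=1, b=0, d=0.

Substituting: (((1 OR 0) NAND 1) AND 0)
= 0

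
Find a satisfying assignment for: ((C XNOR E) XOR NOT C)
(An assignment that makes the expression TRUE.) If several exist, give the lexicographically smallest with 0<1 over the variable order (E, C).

E=1, C=0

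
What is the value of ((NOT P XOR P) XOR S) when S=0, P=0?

Substituting: ((NOT 0 XOR 0) XOR 0)
= 1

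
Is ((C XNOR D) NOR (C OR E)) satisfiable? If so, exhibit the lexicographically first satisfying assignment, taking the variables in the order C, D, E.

C=0, D=1, E=0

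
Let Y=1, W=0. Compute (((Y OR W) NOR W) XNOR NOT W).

Substituting: (((1 OR 0) NOR 0) XNOR NOT 0)
= 0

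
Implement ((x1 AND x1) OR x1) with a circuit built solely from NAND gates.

((((x1 NAND x1) NAND (x1 NAND x1)) NAND ((x1 NAND x1) NAND (x1 NAND x1))) NAND (x1 NAND x1))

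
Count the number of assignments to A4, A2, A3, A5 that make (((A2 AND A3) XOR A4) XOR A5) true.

Satisfying assignments: (0,0,0,1), (0,0,1,1), (0,1,0,1), (0,1,1,0), (1,0,0,0), (1,0,1,0), (1,1,0,0), (1,1,1,1)
Count: 8 out of 16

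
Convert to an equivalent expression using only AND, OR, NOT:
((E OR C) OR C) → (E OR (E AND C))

NOT ((E OR C) OR C) OR (E OR (E AND C))
(Implication elimination: A → B = NOT A OR B)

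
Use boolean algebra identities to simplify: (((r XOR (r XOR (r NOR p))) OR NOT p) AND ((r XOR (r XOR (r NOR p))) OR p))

By distribution ((E OR v) AND (E OR NOT v) = E) then XOR self-cancellation ((E XOR v) XOR v = E):
= (r NOR p)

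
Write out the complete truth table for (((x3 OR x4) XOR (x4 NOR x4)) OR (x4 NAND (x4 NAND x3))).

x4 | x3 | Output
----------------
0 | 0 | 1
0 | 1 | 1
1 | 0 | 1
1 | 1 | 1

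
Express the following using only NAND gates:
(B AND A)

((B NAND A) NAND (B NAND A))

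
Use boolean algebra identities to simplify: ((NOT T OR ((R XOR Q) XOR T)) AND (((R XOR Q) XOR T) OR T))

By distribution ((E OR v) AND (E OR NOT v) = E):
= ((R XOR Q) XOR T)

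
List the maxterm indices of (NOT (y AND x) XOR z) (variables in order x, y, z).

ΠM(1, 3, 5, 6) = (x OR y OR NOT z) AND (x OR NOT y OR NOT z) AND (NOT x OR y OR NOT z) AND (NOT x OR NOT y OR z)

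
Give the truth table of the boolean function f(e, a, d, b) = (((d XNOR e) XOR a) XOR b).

e | a | d | b | Output
----------------------
0 | 0 | 0 | 0 | 1
0 | 0 | 0 | 1 | 0
0 | 0 | 1 | 0 | 0
0 | 0 | 1 | 1 | 1
0 | 1 | 0 | 0 | 0
0 | 1 | 0 | 1 | 1
0 | 1 | 1 | 0 | 1
0 | 1 | 1 | 1 | 0
1 | 0 | 0 | 0 | 0
1 | 0 | 0 | 1 | 1
1 | 0 | 1 | 0 | 1
1 | 0 | 1 | 1 | 0
1 | 1 | 0 | 0 | 1
1 | 1 | 0 | 1 | 0
1 | 1 | 1 | 0 | 0
1 | 1 | 1 | 1 | 1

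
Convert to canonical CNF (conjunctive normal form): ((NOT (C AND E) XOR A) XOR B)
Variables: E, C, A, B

(E OR C OR A OR NOT B) AND (E OR C OR NOT A OR B) AND (E OR NOT C OR A OR NOT B) AND (E OR NOT C OR NOT A OR B) AND (NOT E OR C OR A OR NOT B) AND (NOT E OR C OR NOT A OR B) AND (NOT E OR NOT C OR A OR B) AND (NOT E OR NOT C OR NOT A OR NOT B)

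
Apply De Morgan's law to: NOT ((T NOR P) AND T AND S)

NOT (T NOR P) OR NOT T OR NOT S
De Morgan's: NOT(AND of terms) = OR of negations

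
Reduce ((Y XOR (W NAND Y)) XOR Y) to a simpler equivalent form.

By XOR self-cancellation ((E XOR v) XOR v = E):
= (W NAND Y)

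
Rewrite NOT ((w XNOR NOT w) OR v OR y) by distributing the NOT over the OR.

NOT (w XNOR NOT w) AND NOT v AND NOT y
De Morgan's: NOT(OR of terms) = AND of negations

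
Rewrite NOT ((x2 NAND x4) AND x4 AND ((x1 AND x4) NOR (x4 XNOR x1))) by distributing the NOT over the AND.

NOT (x2 NAND x4) OR NOT x4 OR NOT ((x1 AND x4) NOR (x4 XNOR x1))
De Morgan's: NOT(AND of terms) = OR of negations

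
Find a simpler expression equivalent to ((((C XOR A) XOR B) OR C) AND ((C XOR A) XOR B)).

By absorption (E AND (E OR v) = E):
= ((C XOR A) XOR B)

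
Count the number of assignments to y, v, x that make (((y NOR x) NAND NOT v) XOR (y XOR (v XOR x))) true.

Satisfying assignments: (0,1,1), (1,0,1), (1,1,0)
Count: 3 out of 8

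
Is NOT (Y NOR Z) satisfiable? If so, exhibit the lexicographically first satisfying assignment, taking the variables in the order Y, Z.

Y=0, Z=1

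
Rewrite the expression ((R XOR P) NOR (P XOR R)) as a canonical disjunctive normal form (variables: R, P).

(NOT R AND NOT P) OR (R AND P)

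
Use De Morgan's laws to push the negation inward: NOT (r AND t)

NOT r OR NOT t
De Morgan's: NOT(AND of terms) = OR of negations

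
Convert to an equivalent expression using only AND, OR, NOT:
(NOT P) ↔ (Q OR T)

((NOT P) AND (Q OR T)) OR (P AND NOT (Q OR T))
(Biconditional = both true or both false)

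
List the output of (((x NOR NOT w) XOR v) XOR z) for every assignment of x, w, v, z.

x | w | v | z | Output
----------------------
0 | 0 | 0 | 0 | 0
0 | 0 | 0 | 1 | 1
0 | 0 | 1 | 0 | 1
0 | 0 | 1 | 1 | 0
0 | 1 | 0 | 0 | 1
0 | 1 | 0 | 1 | 0
0 | 1 | 1 | 0 | 0
0 | 1 | 1 | 1 | 1
1 | 0 | 0 | 0 | 0
1 | 0 | 0 | 1 | 1
1 | 0 | 1 | 0 | 1
1 | 0 | 1 | 1 | 0
1 | 1 | 0 | 0 | 0
1 | 1 | 0 | 1 | 1
1 | 1 | 1 | 0 | 1
1 | 1 | 1 | 1 | 0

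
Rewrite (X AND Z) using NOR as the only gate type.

((X NOR X) NOR (Z NOR Z))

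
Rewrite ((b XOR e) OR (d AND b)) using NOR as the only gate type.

((((((b NOR e) NOR (b NOR e)) NOR ((b NOR e) NOR (b NOR e))) NOR ((((b NOR b) NOR (e NOR e)) NOR ((b NOR b) NOR (e NOR e))) NOR (((b NOR b) NOR (e NOR e)) NOR ((b NOR b) NOR (e NOR e))))) NOR ((d NOR d) NOR (b NOR b))) NOR (((((b NOR e) NOR (b NOR e)) NOR ((b NOR e) NOR (b NOR e))) NOR ((((b NOR b) NOR (e NOR e)) NOR ((b NOR b) NOR (e NOR e))) NOR (((b NOR b) NOR (e NOR e)) NOR ((b NOR b) NOR (e NOR e))))) NOR ((d NOR d) NOR (b NOR b))))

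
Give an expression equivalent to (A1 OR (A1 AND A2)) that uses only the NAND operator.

((A1 NAND A1) NAND (((A1 NAND A2) NAND (A1 NAND A2)) NAND ((A1 NAND A2) NAND (A1 NAND A2))))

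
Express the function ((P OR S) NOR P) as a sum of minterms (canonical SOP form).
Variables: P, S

Σm(0) = (NOT P AND NOT S)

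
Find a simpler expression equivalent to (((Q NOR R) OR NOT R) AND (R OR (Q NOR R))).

By distribution ((E OR v) AND (E OR NOT v) = E):
= (Q NOR R)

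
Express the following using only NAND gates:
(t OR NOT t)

((t NAND t) NAND ((t NAND t) NAND (t NAND t)))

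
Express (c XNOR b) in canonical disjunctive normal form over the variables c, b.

(NOT c AND NOT b) OR (c AND b)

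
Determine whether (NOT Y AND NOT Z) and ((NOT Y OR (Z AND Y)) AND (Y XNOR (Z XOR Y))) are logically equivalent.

Yes, they are equivalent — the two output columns agree on all 4 assignments:
Y | Z | Expression 1 | Expression 2
-----------------------------------
0 | 0 | 1 | 1
0 | 1 | 0 | 0
1 | 0 | 0 | 0
1 | 1 | 0 | 0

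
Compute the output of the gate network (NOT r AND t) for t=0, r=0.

Substituting: (NOT 0 AND 0)
= 0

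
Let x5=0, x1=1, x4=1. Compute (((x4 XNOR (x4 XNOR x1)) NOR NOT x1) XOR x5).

Substituting: (((1 XNOR (1 XNOR 1)) NOR NOT 1) XOR 0)
= 0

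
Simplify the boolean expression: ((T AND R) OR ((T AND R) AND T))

By absorption (E OR (E AND v) = E):
= (T AND R)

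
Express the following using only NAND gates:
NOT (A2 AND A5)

(((A2 NAND A5) NAND (A2 NAND A5)) NAND ((A2 NAND A5) NAND (A2 NAND A5)))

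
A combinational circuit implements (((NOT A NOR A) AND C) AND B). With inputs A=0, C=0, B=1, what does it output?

Substituting: (((NOT 0 NOR 0) AND 0) AND 1)
= 0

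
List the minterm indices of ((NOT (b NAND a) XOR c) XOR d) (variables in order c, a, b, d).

Σm(1, 3, 5, 6, 8, 10, 12, 15) = (NOT c AND NOT a AND NOT b AND d) OR (NOT c AND NOT a AND b AND d) OR (NOT c AND a AND NOT b AND d) OR (NOT c AND a AND b AND NOT d) OR (c AND NOT a AND NOT b AND NOT d) OR (c AND NOT a AND b AND NOT d) OR (c AND a AND NOT b AND NOT d) OR (c AND a AND b AND d)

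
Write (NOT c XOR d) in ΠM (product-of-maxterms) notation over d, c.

ΠM(1, 2) = (d OR NOT c) AND (NOT d OR c)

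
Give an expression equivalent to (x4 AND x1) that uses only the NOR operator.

((x4 NOR x4) NOR (x1 NOR x1))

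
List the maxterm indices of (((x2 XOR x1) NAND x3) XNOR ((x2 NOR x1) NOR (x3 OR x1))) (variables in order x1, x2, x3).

ΠM(0, 1, 4, 6, 7) = (x1 OR x2 OR x3) AND (x1 OR x2 OR NOT x3) AND (NOT x1 OR x2 OR x3) AND (NOT x1 OR NOT x2 OR x3) AND (NOT x1 OR NOT x2 OR NOT x3)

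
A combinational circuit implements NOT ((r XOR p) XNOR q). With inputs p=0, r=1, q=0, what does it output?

Substituting: NOT ((1 XOR 0) XNOR 0)
= 1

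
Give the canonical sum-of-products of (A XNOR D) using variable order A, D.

Σm(0, 3) = (NOT A AND NOT D) OR (A AND D)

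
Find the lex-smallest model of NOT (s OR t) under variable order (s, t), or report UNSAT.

s=0, t=0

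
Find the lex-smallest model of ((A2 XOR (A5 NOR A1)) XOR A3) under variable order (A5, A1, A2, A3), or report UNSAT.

A5=0, A1=0, A2=0, A3=0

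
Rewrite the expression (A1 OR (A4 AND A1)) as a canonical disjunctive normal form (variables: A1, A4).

(A1 AND NOT A4) OR (A1 AND A4)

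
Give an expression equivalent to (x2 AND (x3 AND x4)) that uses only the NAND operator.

((x2 NAND ((x3 NAND x4) NAND (x3 NAND x4))) NAND (x2 NAND ((x3 NAND x4) NAND (x3 NAND x4))))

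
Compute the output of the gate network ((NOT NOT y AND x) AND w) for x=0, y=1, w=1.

Substituting: ((NOT NOT 1 AND 0) AND 1)
= 0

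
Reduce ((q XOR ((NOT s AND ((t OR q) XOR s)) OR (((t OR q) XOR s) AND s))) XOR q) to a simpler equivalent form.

By XOR self-cancellation ((E XOR v) XOR v = E) then distribution ((E AND v) OR (E AND NOT v) = E):
= ((t OR q) XOR s)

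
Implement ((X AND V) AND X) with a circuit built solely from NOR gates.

((((X NOR X) NOR (V NOR V)) NOR ((X NOR X) NOR (V NOR V))) NOR (X NOR X))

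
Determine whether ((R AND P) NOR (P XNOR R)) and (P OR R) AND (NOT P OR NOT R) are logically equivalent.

Yes, they are equivalent — the two output columns agree on all 4 assignments:
P | R | Expression 1 | Expression 2
-----------------------------------
0 | 0 | 0 | 0
0 | 1 | 1 | 1
1 | 0 | 1 | 1
1 | 1 | 0 | 0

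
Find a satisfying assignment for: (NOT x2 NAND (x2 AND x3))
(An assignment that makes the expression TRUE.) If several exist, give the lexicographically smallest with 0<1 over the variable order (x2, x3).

x2=0, x3=0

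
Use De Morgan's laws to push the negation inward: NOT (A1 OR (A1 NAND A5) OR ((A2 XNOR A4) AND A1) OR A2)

NOT A1 AND NOT (A1 NAND A5) AND NOT ((A2 XNOR A4) AND A1) AND NOT A2
De Morgan's: NOT(OR of terms) = AND of negations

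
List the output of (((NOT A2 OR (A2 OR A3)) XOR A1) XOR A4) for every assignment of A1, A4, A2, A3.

A1 | A4 | A2 | A3 | Output
--------------------------
0 | 0 | 0 | 0 | 1
0 | 0 | 0 | 1 | 1
0 | 0 | 1 | 0 | 1
0 | 0 | 1 | 1 | 1
0 | 1 | 0 | 0 | 0
0 | 1 | 0 | 1 | 0
0 | 1 | 1 | 0 | 0
0 | 1 | 1 | 1 | 0
1 | 0 | 0 | 0 | 0
1 | 0 | 0 | 1 | 0
1 | 0 | 1 | 0 | 0
1 | 0 | 1 | 1 | 0
1 | 1 | 0 | 0 | 1
1 | 1 | 0 | 1 | 1
1 | 1 | 1 | 0 | 1
1 | 1 | 1 | 1 | 1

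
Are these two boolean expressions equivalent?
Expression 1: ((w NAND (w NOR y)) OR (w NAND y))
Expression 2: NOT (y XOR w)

No. Counterexample: with y=0, w=1, Expression 1 = 1 but Expression 2 = 0.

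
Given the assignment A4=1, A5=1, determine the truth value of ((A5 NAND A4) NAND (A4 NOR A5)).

Substituting: ((1 NAND 1) NAND (1 NOR 1))
= 1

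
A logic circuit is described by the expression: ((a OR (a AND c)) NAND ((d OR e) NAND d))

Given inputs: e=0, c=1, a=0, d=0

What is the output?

Substituting: ((0 OR (0 AND 1)) NAND ((0 OR 0) NAND 0))
= 1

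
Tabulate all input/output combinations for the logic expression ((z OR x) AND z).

z | x | Output
--------------
0 | 0 | 0
0 | 1 | 0
1 | 0 | 1
1 | 1 | 1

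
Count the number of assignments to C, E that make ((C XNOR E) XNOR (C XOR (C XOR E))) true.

Satisfying assignments: (1,0), (1,1)
Count: 2 out of 4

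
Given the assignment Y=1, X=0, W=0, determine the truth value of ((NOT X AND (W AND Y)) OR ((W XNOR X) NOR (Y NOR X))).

Substituting: ((NOT 0 AND (0 AND 1)) OR ((0 XNOR 0) NOR (1 NOR 0)))
= 0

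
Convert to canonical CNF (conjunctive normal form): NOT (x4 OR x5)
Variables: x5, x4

(x5 OR NOT x4) AND (NOT x5 OR x4) AND (NOT x5 OR NOT x4)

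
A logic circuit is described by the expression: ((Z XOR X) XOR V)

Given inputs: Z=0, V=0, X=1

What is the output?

Substituting: ((0 XOR 1) XOR 0)
= 1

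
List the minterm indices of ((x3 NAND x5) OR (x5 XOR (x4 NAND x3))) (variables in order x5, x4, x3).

Σm(0, 1, 2, 3, 4, 6, 7) = (NOT x5 AND NOT x4 AND NOT x3) OR (NOT x5 AND NOT x4 AND x3) OR (NOT x5 AND x4 AND NOT x3) OR (NOT x5 AND x4 AND x3) OR (x5 AND NOT x4 AND NOT x3) OR (x5 AND x4 AND NOT x3) OR (x5 AND x4 AND x3)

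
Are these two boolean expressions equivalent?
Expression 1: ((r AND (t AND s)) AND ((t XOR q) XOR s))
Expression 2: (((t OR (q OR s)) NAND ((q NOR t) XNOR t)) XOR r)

No. Counterexample: with r=0, s=0, t=0, q=0, Expression 1 = 0 but Expression 2 = 1.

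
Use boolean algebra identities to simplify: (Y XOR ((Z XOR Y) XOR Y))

By XOR self-cancellation ((E XOR v) XOR v = E):
= (Z XOR Y)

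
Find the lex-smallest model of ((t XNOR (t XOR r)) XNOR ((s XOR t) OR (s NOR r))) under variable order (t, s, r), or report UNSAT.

t=0, s=0, r=0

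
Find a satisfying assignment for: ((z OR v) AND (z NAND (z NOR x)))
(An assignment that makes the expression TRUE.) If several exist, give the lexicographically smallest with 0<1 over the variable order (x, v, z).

x=0, v=0, z=1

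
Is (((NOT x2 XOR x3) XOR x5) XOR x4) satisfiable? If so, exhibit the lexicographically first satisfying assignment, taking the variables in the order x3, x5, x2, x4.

x3=0, x5=0, x2=0, x4=0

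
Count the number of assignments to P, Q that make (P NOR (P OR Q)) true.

Satisfying assignments: (0,0)
Count: 1 out of 4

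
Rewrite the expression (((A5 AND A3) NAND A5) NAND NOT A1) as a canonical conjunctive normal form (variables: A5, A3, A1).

(A5 OR A3 OR A1) AND (A5 OR NOT A3 OR A1) AND (NOT A5 OR A3 OR A1)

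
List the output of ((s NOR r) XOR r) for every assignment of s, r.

s | r | Output
--------------
0 | 0 | 1
0 | 1 | 1
1 | 0 | 0
1 | 1 | 1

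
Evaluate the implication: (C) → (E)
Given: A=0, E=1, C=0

Antecedent (C) = 0; consequent (E) = 1.
0 → 1 = 1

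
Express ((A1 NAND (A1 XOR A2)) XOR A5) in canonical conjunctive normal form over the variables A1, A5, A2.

(A1 OR NOT A5 OR A2) AND (A1 OR NOT A5 OR NOT A2) AND (NOT A1 OR A5 OR A2) AND (NOT A1 OR NOT A5 OR NOT A2)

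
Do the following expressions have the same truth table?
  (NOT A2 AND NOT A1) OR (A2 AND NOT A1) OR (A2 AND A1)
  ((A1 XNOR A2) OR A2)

Yes, they are equivalent — the two output columns agree on all 4 assignments:
A2 | A1 | Expression 1 | Expression 2
-------------------------------------
0 | 0 | 1 | 1
0 | 1 | 0 | 0
1 | 0 | 1 | 1
1 | 1 | 1 | 1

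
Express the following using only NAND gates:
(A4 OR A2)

((A4 NAND A4) NAND (A2 NAND A2))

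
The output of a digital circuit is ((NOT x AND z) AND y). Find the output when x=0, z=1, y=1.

Substituting: ((NOT 0 AND 1) AND 1)
= 1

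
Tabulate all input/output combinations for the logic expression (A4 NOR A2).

A2 | A4 | Output
----------------
0 | 0 | 1
0 | 1 | 0
1 | 0 | 0
1 | 1 | 0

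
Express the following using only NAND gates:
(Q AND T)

((Q NAND T) NAND (Q NAND T))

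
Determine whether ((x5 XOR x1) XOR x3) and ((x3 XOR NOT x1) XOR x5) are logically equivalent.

No. Counterexample: with x1=0, x3=0, x5=0, Expression 1 = 0 but Expression 2 = 1.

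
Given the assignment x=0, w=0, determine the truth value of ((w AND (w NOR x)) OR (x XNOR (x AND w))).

Substituting: ((0 AND (0 NOR 0)) OR (0 XNOR (0 AND 0)))
= 1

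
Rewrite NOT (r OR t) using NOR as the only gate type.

(((r NOR t) NOR (r NOR t)) NOR ((r NOR t) NOR (r NOR t)))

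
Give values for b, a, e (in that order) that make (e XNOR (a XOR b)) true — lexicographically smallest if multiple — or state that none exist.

b=0, a=0, e=0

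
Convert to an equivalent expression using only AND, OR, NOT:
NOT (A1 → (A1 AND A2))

A1 AND NOT (A1 AND A2)
(Negated implication: NOT(A → B) = A AND NOT B)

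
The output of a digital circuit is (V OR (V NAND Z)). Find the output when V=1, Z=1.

Substituting: (1 OR (1 NAND 1))
= 1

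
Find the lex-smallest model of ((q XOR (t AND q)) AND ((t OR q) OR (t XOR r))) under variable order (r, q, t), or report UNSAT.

r=0, q=1, t=0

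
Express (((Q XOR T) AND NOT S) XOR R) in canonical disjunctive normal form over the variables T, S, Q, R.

(NOT T AND NOT S AND NOT Q AND R) OR (NOT T AND NOT S AND Q AND NOT R) OR (NOT T AND S AND NOT Q AND R) OR (NOT T AND S AND Q AND R) OR (T AND NOT S AND NOT Q AND NOT R) OR (T AND NOT S AND Q AND R) OR (T AND S AND NOT Q AND R) OR (T AND S AND Q AND R)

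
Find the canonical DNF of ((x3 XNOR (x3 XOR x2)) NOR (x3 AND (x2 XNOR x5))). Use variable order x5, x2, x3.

(NOT x5 AND x2 AND NOT x3) OR (NOT x5 AND x2 AND x3) OR (x5 AND x2 AND NOT x3)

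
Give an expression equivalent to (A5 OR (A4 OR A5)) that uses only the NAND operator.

((A5 NAND A5) NAND (((A4 NAND A4) NAND (A5 NAND A5)) NAND ((A4 NAND A4) NAND (A5 NAND A5))))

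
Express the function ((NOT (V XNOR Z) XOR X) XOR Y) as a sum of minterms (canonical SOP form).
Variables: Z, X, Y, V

Σm(1, 2, 4, 7, 8, 11, 13, 14) = (NOT Z AND NOT X AND NOT Y AND V) OR (NOT Z AND NOT X AND Y AND NOT V) OR (NOT Z AND X AND NOT Y AND NOT V) OR (NOT Z AND X AND Y AND V) OR (Z AND NOT X AND NOT Y AND NOT V) OR (Z AND NOT X AND Y AND V) OR (Z AND X AND NOT Y AND V) OR (Z AND X AND Y AND NOT V)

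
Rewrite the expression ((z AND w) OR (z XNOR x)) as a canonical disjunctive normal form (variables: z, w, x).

(NOT z AND NOT w AND NOT x) OR (NOT z AND w AND NOT x) OR (z AND NOT w AND x) OR (z AND w AND NOT x) OR (z AND w AND x)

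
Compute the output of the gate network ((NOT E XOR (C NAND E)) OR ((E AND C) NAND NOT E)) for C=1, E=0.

Substituting: ((NOT 0 XOR (1 NAND 0)) OR ((0 AND 1) NAND NOT 0))
= 1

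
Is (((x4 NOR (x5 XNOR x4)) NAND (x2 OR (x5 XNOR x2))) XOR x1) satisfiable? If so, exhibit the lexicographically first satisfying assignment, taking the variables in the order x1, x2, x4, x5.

x1=0, x2=0, x4=0, x5=0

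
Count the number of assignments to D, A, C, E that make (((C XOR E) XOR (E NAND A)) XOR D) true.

Satisfying assignments: (0,0,0,0), (0,0,1,1), (0,1,0,0), (0,1,0,1), (1,0,0,1), (1,0,1,0), (1,1,1,0), (1,1,1,1)
Count: 8 out of 16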